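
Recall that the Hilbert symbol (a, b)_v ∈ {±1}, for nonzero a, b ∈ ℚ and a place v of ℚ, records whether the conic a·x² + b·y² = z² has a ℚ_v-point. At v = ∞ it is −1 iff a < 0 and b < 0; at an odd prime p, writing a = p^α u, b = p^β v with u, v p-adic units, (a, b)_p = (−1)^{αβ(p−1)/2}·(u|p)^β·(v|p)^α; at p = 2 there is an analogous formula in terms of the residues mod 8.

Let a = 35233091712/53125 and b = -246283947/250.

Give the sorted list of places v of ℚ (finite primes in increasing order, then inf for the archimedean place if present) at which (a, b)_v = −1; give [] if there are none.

(a, b) ≡ (293930, -15470) mod (ℚ^×)²; places V = {2, 3, 5, 7, 13, 17, 19, ∞}.
(a,b)_17: α=-1, u≡8; β=1, v≡2 (mod 17); (8|17)=+1, (2|17)=+1; sign (−1)^0·+1^1·+1^-1 = +1.
(a,b)_∞: sgn(293930)=+, sgn(-15470)=−, so +1.
(a,b)_3: α=2, u≡2; β=2, v≡1 (mod 3); (2|3)=-1, (1|3)=+1; sign (−1)^0·-1^2·+1^2 = +1.
(a,b)_5: α=-5, u≡1; β=-3, v≡4 (mod 5); (1|5)=+1, (4|5)=+1; sign (−1)^0·+1^-3·+1^-5 = +1.
(a,b)_2: α=7, β=-1; u≡5, v≡1 (mod 8); ε(u)ε(v)=0·0, αω(v)=7·0, βω(u)=-1·1; sum ≡ 1  ⇒  -1.
(a,b)_7: α=3, u≡2; β=3, v≡2 (mod 7); (2|7)=+1, (2|7)=+1; sign (−1)^1·+1^3·+1^3 = -1.
(a,b)_19: α=3, u≡4; β=2, v≡2 (mod 19); (4|19)=+1, (2|19)=-1; sign (−1)^0·+1^2·-1^3 = -1.
(a,b)_13: α=1, u≡3; β=1, v≡11 (mod 13); (3|13)=+1, (11|13)=-1; sign (−1)^0·+1^1·-1^1 = -1.
|Ram(293930, -15470)| = 4, even; anisotropic at {2, 7, 13, 19}.

[2, 7, 13, 19]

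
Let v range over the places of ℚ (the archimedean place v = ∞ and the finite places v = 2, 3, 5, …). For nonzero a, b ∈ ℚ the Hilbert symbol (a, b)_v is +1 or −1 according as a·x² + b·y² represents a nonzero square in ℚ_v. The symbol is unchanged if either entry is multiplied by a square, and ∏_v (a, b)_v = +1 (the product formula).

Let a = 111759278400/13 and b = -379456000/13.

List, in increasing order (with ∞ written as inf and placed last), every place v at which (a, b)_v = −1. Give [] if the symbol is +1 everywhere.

Mod squares: a ≡ 17017, b ≡ -130. Check v ∈ {∞, 2, 3, 5, 7, 11, 13, 17}.
v=11: a=11^3·(≡6), b=11^2·(≡6) mod 11; (6|11)=-1, (6|11)=-1; (−1)^{3·2·5}·(-1)^2·(-1)^3 = -1.
v=13: a=13^-1·(≡3), b=13^-1·(≡12) mod 13; (3|13)=+1, (12|13)=+1; (−1)^{-1·-1·6}·(+1)^-1·(+1)^-1 = +1.
v=3: a=3^2·(≡1), b=3^0·(≡2) mod 3; (1|3)=+1, (2|3)=-1; (−1)^{2·0·1}·(+1)^0·(-1)^2 = +1.
v=7: a=7^3·(≡4), b=7^2·(≡5) mod 7; (4|7)=+1, (5|7)=-1; (−1)^{3·2·3}·(+1)^2·(-1)^3 = -1.
v=5: a=5^2·(≡2), b=5^3·(≡4) mod 5; (2|5)=-1, (4|5)=+1; (−1)^{2·3·2}·(-1)^3·(+1)^2 = -1.
v=2: v_2(a)=6, v_2(b)=9; units ≡ 1, 7 (mod 8); ε·ε+αω+βω = 0·1+6·0+9·0 ≡ 0  ⇒  (a,b)_2 = +1.
v=∞: 17017 > 0 and -130 < 0  ⇒  (a,b)_∞ = +1.
v=17: a=17^1·(≡9), b=17^0·(≡5) mod 17; (9|17)=+1, (5|17)=-1; (−1)^{1·0·8}·(+1)^0·(-1)^1 = -1.
(17017, -130 / ℚ) ramifies at {5, 7, 11, 17}: a division algebra.

[5, 7, 11, 17]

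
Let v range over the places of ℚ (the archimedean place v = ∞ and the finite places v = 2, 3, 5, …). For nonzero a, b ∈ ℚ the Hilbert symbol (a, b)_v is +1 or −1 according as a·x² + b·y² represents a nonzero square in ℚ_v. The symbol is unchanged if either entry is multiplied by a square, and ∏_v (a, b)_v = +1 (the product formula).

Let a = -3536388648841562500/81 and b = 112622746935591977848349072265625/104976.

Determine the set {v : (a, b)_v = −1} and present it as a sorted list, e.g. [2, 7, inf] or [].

Mod squares: a ≡ -25585, b ≡ 1645945. Check v ∈ {∞, 2, 3, 5, 7, 11, 17, 31, 37, 41, 43}.
v=5: a=5^7·(≡3), b=5^11·(≡4) mod 5; (3|5)=-1, (4|5)=+1; (−1)^{7·11·2}·(-1)^11·(+1)^7 = -1.
v=3: a=3^-4·(≡2), b=3^-8·(≡1) mod 3; (2|3)=-1, (1|3)=+1; (−1)^{-4·-8·1}·(-1)^-8·(+1)^-4 = +1.
v=37: a=37^2·(≡29), b=37^3·(≡25) mod 37; (29|37)=-1, (25|37)=+1; (−1)^{2·3·18}·(-1)^3·(+1)^2 = -1.
v=11: a=11^0·(≡9), b=11^2·(≡3) mod 11; (9|11)=+1, (3|11)=+1; (−1)^{0·2·5}·(+1)^2·(+1)^0 = +1.
v=43: a=43^1·(≡7), b=43^2·(≡20) mod 43; (7|43)=-1, (20|43)=-1; (−1)^{1·2·21}·(-1)^2·(-1)^1 = -1.
v=7: a=7^1·(≡6), b=7^3·(≡3) mod 7; (6|7)=-1, (3|7)=-1; (−1)^{1·3·3}·(-1)^3·(-1)^1 = -1.
v=41: a=41^2·(≡16), b=41^3·(≡7) mod 41; (16|41)=+1, (7|41)=-1; (−1)^{2·3·20}·(+1)^3·(-1)^2 = +1.
v=∞: -25585 < 0 and 1645945 > 0  ⇒  (a,b)_∞ = +1.
v=31: a=31^2·(≡3), b=31^3·(≡6) mod 31; (3|31)=-1, (6|31)=-1; (−1)^{2·3·15}·(-1)^3·(-1)^2 = -1.
v=17: a=17^1·(≡8), b=17^2·(≡14) mod 17; (8|17)=+1, (14|17)=-1; (−1)^{1·2·8}·(+1)^2·(-1)^1 = -1.
v=2: v_2(a)=2, v_2(b)=-4; units ≡ 7, 1 (mod 8); ε·ε+αω+βω = 1·0+2·0+-4·0 ≡ 0  ⇒  (a,b)_2 = +1.
Ram(-25585, 1645945) = {5, 7, 17, 31, 37, 43}; no ℚ_5-point on the conic.

[5, 7, 17, 31, 37, 43]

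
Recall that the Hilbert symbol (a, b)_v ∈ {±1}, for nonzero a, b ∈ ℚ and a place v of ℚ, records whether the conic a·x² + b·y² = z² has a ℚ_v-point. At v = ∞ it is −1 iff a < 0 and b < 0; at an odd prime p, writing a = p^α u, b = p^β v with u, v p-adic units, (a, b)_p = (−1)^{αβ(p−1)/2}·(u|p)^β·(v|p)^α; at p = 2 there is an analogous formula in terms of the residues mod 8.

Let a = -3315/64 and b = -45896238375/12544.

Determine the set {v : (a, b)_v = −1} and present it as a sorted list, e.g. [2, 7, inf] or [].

(a, b) ≡ (-3315, -15) mod (ℚ^×)²; places V = {2, 3, 5, 7, 13, 17, 23, 37, ∞}.
(a,b)_∞: sgn(-3315)=−, sgn(-15)=−, so -1.
(a,b)_3: α=1, u≡2; β=1, v≡1 (mod 3); (2|3)=-1, (1|3)=+1; sign (−1)^1·-1^1·+1^1 = +1.
(a,b)_7: α=0, u≡3; β=-2, v≡5 (mod 7); (3|7)=-1, (5|7)=-1; sign (−1)^0·-1^-2·-1^0 = +1.
(a,b)_2: α=-6, β=-8; u≡5, v≡1 (mod 8); ε(u)ε(v)=0·0, αω(v)=-6·0, βω(u)=-8·1; sum ≡ 0  ⇒  +1.
(a,b)_23: α=0, u≡19; β=2, v≡2 (mod 23); (19|23)=-1, (2|23)=+1; sign (−1)^0·-1^2·+1^0 = +1.
(a,b)_5: α=1, u≡3; β=3, v≡2 (mod 5); (3|5)=-1, (2|5)=-1; sign (−1)^0·-1^3·-1^1 = +1.
(a,b)_13: α=1, u≡8; β=2, v≡6 (mod 13); (8|13)=-1, (6|13)=-1; sign (−1)^0·-1^2·-1^1 = -1.
(a,b)_17: α=1, u≡2; β=0, v≡8 (mod 17); (2|17)=+1, (8|17)=+1; sign (−1)^0·+1^0·+1^1 = +1.
(a,b)_37: α=0, u≡17; β=2, v≡29 (mod 37); (17|37)=-1, (29|37)=-1; sign (−1)^0·-1^2·-1^0 = +1.
(-3315, -15 / ℚ) ramifies at {13, ∞}: a division algebra.

[13, inf]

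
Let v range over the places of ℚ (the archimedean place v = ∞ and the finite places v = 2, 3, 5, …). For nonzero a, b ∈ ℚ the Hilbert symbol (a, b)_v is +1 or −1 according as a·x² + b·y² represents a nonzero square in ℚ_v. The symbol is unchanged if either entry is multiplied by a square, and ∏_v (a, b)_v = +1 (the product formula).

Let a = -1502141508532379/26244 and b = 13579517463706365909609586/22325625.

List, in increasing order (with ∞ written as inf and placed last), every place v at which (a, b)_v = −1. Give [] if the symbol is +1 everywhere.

[2, 11, 13, 17]

Mod squares: a ≡ -11, b ≡ 111826. Check v ∈ {∞, 2, 3, 5, 7, 11, 13, 17, 19, 23, 41}.
v=19: a=19^2·(≡12), b=19^2·(≡7) mod 19; (12|19)=-1, (7|19)=+1; (−1)^{2·2·9}·(-1)^2·(+1)^2 = +1.
v=∞: -11 < 0 and 111826 > 0  ⇒  (a,b)_∞ = +1.
v=2: v_2(a)=-2, v_2(b)=1; units ≡ 5, 1 (mod 8); ε·ε+αω+βω = 0·0+-2·0+1·1 ≡ 1  ⇒  (a,b)_2 = -1.
v=13: a=13^2·(≡6), b=13^3·(≡10) mod 13; (6|13)=-1, (10|13)=+1; (−1)^{2·3·6}·(-1)^3·(+1)^2 = -1.
v=17: a=17^2·(≡14), b=17^3·(≡8) mod 17; (14|17)=-1, (8|17)=+1; (−1)^{2·3·8}·(-1)^3·(+1)^2 = -1.
v=3: a=3^-8·(≡1), b=3^-6·(≡1) mod 3; (1|3)=+1, (1|3)=+1; (−1)^{-8·-6·1}·(+1)^-6·(+1)^-8 = +1.
v=41: a=41^0·(≡6), b=41^2·(≡3) mod 41; (6|41)=-1, (3|41)=-1; (−1)^{0·2·20}·(-1)^2·(-1)^0 = +1.
v=23: a=23^2·(≡6), b=23^5·(≡4) mod 23; (6|23)=+1, (4|23)=+1; (−1)^{2·5·11}·(+1)^5·(+1)^2 = +1.
v=7: a=7^0·(≡6), b=7^-2·(≡4) mod 7; (6|7)=-1, (4|7)=+1; (−1)^{0·-2·3}·(-1)^-2·(+1)^0 = +1.
v=5: a=5^0·(≡4), b=5^-4·(≡1) mod 5; (4|5)=+1, (1|5)=+1; (−1)^{0·-4·2}·(+1)^-4·(+1)^0 = +1.
v=11: a=11^5·(≡10), b=11^5·(≡10) mod 11; (10|11)=-1, (10|11)=-1; (−1)^{5·5·5}·(-1)^5·(-1)^5 = -1.
(-11, 111826 / ℚ) ramifies at {2, 11, 13, 17}: a division algebra.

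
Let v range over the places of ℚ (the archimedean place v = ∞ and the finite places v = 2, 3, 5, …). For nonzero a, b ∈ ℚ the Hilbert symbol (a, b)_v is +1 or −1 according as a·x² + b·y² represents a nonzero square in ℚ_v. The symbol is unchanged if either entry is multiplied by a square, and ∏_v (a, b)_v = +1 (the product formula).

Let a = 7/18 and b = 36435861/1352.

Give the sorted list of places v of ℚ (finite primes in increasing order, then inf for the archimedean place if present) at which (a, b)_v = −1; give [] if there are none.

Mod squares: a ≡ 14, b ≡ 165242. Check v ∈ {∞, 2, 3, 7, 11, 13, 29, 37}.
v=∞: 14 > 0 and 165242 > 0  ⇒  (a,b)_∞ = +1.
v=7: a=7^1·(≡2), b=7^3·(≡2) mod 7; (2|7)=+1, (2|7)=+1; (−1)^{1·3·3}·(+1)^3·(+1)^1 = -1.
v=11: a=11^0·(≡1), b=11^1·(≡2) mod 11; (1|11)=+1, (2|11)=-1; (−1)^{0·1·5}·(+1)^1·(-1)^0 = +1.
v=3: a=3^-2·(≡2), b=3^2·(≡2) mod 3; (2|3)=-1, (2|3)=-1; (−1)^{-2·2·1}·(-1)^2·(-1)^-2 = +1.
v=13: a=13^0·(≡4), b=13^-2·(≡9) mod 13; (4|13)=+1, (9|13)=+1; (−1)^{0·-2·6}·(+1)^-2·(+1)^0 = +1.
v=2: v_2(a)=-1, v_2(b)=-3; units ≡ 7, 5 (mod 8); ε·ε+αω+βω = 1·0+-1·1+-3·0 ≡ 1  ⇒  (a,b)_2 = -1.
v=29: a=29^0·(≡2), b=29^1·(≡12) mod 29; (2|29)=-1, (12|29)=-1; (−1)^{0·1·14}·(-1)^1·(-1)^0 = -1.
v=37: a=37^0·(≡23), b=37^1·(≡11) mod 37; (23|37)=-1, (11|37)=+1; (−1)^{0·1·18}·(-1)^1·(+1)^0 = -1.
Ram(14, 165242) = {2, 7, 29, 37}; no ℚ_2-point on the conic.

[2, 7, 29, 37]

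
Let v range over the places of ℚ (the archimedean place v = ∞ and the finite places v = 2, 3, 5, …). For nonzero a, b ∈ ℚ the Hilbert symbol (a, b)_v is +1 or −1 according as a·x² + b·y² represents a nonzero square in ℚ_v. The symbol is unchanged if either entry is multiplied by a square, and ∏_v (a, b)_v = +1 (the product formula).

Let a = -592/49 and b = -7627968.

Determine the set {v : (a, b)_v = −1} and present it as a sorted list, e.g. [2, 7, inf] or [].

[17, inf]

(a, b) ≡ (-37, -13243) mod (ℚ^×)²; places V = {2, 3, 7, 17, 19, 37, 41, ∞}.
(a,b)_37: α=1, u≡11; β=0, v≡26 (mod 37); (11|37)=+1, (26|37)=+1; sign (−1)^0·+1^0·+1^1 = +1.
(a,b)_19: α=0, u≡17; β=1, v≡17 (mod 19); (17|19)=+1, (17|19)=+1; sign (−1)^0·+1^1·+1^0 = +1.
(a,b)_∞: sgn(-37)=−, sgn(-13243)=−, so -1.
(a,b)_17: α=0, u≡7; β=1, v≡11 (mod 17); (7|17)=-1, (11|17)=-1; sign (−1)^0·-1^1·-1^0 = -1.
(a,b)_7: α=-2, u≡3; β=0, v≡2 (mod 7); (3|7)=-1, (2|7)=+1; sign (−1)^0·-1^0·+1^-2 = +1.
(a,b)_3: α=0, u≡2; β=2, v≡2 (mod 3); (2|3)=-1, (2|3)=-1; sign (−1)^0·-1^2·-1^0 = +1.
(a,b)_2: α=4, β=6; u≡3, v≡5 (mod 8); ε(u)ε(v)=1·0, αω(v)=4·1, βω(u)=6·1; sum ≡ 0  ⇒  +1.
(a,b)_41: α=0, u≡8; β=1, v≡10 (mod 41); (8|41)=+1, (10|41)=+1; sign (−1)^0·+1^1·+1^0 = +1.
|Ram(-37, -13243)| = 2, even; anisotropic at {17, ∞}.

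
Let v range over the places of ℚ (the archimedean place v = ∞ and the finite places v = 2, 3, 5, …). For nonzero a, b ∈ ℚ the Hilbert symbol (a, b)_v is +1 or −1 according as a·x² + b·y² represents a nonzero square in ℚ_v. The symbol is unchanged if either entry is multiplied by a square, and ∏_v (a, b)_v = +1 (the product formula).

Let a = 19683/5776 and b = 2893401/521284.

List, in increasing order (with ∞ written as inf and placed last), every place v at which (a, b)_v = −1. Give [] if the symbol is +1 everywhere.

Mod squares: a ≡ 3, b ≡ 1. Check v ∈ {∞, 2, 3, 7, 19}.
v=7: a=7^0·(≡6), b=7^2·(≡4) mod 7; (6|7)=-1, (4|7)=+1; (−1)^{0·2·3}·(-1)^2·(+1)^0 = +1.
v=∞: 3 > 0 and 1 > 0  ⇒  (a,b)_∞ = +1.
v=3: a=3^9·(≡1), b=3^10·(≡1) mod 3; (1|3)=+1, (1|3)=+1; (−1)^{9·10·1}·(+1)^10·(+1)^9 = +1.
v=2: v_2(a)=-4, v_2(b)=-2; units ≡ 3, 1 (mod 8); ε·ε+αω+βω = 1·0+-4·0+-2·1 ≡ 0  ⇒  (a,b)_2 = +1.
v=19: a=19^-2·(≡13), b=19^-4·(≡6) mod 19; (13|19)=-1, (6|19)=+1; (−1)^{-2·-4·9}·(-1)^-4·(+1)^-2 = +1.
Ram(a, b) = ∅: the form 3·x² + 1·y² − z² is isotropic over every ℚ_v, so by Hasse–Minkowski it is isotropic over ℚ.

[]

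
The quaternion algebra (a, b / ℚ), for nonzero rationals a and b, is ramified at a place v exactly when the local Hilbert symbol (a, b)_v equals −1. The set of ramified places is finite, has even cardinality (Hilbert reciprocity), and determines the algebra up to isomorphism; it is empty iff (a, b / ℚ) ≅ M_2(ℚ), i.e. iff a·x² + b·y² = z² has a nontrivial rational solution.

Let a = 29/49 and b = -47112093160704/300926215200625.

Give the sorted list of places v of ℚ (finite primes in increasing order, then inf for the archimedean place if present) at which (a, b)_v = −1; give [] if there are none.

[29, 41]

(a, b) ≡ (29, -1189) mod (ℚ^×)²; places V = {2, 3, 5, 7, 11, 13, 17, 29, 41, ∞}.
(a,b)_13: α=0, u≡12; β=2, v≡2 (mod 13); (12|13)=+1, (2|13)=-1; sign (−1)^0·+1^2·-1^0 = +1.
(a,b)_5: α=0, u≡1; β=-4, v≡1 (mod 5); (1|5)=+1, (1|5)=+1; sign (−1)^0·+1^-4·+1^0 = +1.
(a,b)_17: α=0, u≡11; β=-4, v≡15 (mod 17); (11|17)=-1, (15|17)=+1; sign (−1)^0·-1^-4·+1^0 = +1.
(a,b)_7: α=-2, u≡1; β=-8, v≡2 (mod 7); (1|7)=+1, (2|7)=+1; sign (−1)^0·+1^-8·+1^-2 = +1.
(a,b)_41: α=0, u≡19; β=1, v≡3 (mod 41); (19|41)=-1, (3|41)=-1; sign (−1)^0·-1^1·-1^0 = -1.
(a,b)_29: α=1, u≡16; β=3, v≡11 (mod 29); (16|29)=+1, (11|29)=-1; sign (−1)^0·+1^3·-1^1 = -1.
(a,b)_2: α=0, β=8; u≡5, v≡3 (mod 8); ε(u)ε(v)=0·1, αω(v)=0·1, βω(u)=8·1; sum ≡ 0  ⇒  +1.
(a,b)_3: α=0, u≡2; β=2, v≡2 (mod 3); (2|3)=-1, (2|3)=-1; sign (−1)^0·-1^2·-1^0 = +1.
(a,b)_∞: sgn(29)=+, sgn(-1189)=−, so +1.
(a,b)_11: α=0, u≡8; β=2, v≡7 (mod 11); (8|11)=-1, (7|11)=-1; sign (−1)^0·-1^2·-1^0 = +1.
Ram(29, -1189) = {29, 41}; no ℚ_29-point on the conic.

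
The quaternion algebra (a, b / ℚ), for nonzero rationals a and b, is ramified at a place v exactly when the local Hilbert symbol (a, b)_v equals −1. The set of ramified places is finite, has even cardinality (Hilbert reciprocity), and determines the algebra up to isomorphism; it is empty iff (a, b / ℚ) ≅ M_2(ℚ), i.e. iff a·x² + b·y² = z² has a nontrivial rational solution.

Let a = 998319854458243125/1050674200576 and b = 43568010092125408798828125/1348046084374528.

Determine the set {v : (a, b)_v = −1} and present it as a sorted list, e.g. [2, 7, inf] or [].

[17, 37]

(a, b) ≡ (29, 4403) mod (ℚ^×)²; places V = {2, 3, 5, 7, 11, 13, 17, 19, 23, 29, 37, ∞}.
(a,b)_3: α=6, u≡2; β=10, v≡2 (mod 3); (2|3)=-1, (2|3)=-1; sign (−1)^0·-1^10·-1^6 = +1.
(a,b)_5: α=4, u≡4; β=10, v≡2 (mod 5); (4|5)=+1, (2|5)=-1; sign (−1)^0·+1^10·-1^4 = +1.
(a,b)_∞: sgn(29)=+, sgn(4403)=+, so +1.
(a,b)_37: α=2, u≡2; β=3, v≡35 (mod 37); (2|37)=-1, (35|37)=-1; sign (−1)^0·-1^3·-1^2 = -1.
(a,b)_13: α=-2, u≡9; β=0, v≡4 (mod 13); (9|13)=+1, (4|13)=+1; sign (−1)^0·+1^0·+1^-2 = +1.
(a,b)_11: α=-2, u≡8; β=-4, v≡5 (mod 11); (8|11)=-1, (5|11)=+1; sign (−1)^0·-1^-4·+1^-2 = +1.
(a,b)_29: α=1, u≡9; β=2, v≡1 (mod 29); (9|29)=+1, (1|29)=+1; sign (−1)^0·+1^2·+1^1 = +1.
(a,b)_17: α=2, u≡6; β=3, v≡1 (mod 17); (6|17)=-1, (1|17)=+1; sign (−1)^0·-1^3·+1^2 = -1.
(a,b)_23: α=2, u≡13; β=0, v≡15 (mod 23); (13|23)=+1, (15|23)=-1; sign (−1)^0·+1^0·-1^2 = +1.
(a,b)_7: α=-2, u≡4; β=-3, v≡3 (mod 7); (4|7)=+1, (3|7)=-1; sign (−1)^0·+1^-3·-1^-2 = +1.
(a,b)_2: α=-20, β=-28; u≡5, v≡3 (mod 8); ε(u)ε(v)=0·1, αω(v)=-20·1, βω(u)=-28·1; sum ≡ 0  ⇒  +1.
(a,b)_19: α=2, u≡18; β=2, v≡10 (mod 19); (18|19)=-1, (10|19)=-1; sign (−1)^0·-1^2·-1^2 = +1.
|Ram(29, 4403)| = 2, even; anisotropic at {17, 37}.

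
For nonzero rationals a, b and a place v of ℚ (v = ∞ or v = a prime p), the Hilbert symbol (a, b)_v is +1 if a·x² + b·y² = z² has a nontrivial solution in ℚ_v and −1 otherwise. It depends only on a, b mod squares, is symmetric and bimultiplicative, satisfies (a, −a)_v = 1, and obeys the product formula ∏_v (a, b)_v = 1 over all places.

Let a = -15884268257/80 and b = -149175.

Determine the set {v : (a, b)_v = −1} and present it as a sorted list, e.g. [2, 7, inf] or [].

Mod squares: a ≡ -279565, b ≡ -663. Check v ∈ {∞, 2, 3, 5, 11, 13, 17, 23, 41}.
v=13: a=13^3·(≡4), b=13^1·(≡4) mod 13; (4|13)=+1, (4|13)=+1; (−1)^{3·1·6}·(+1)^1·(+1)^3 = +1.
v=2: v_2(a)=-4, v_2(b)=0; units ≡ 3, 1 (mod 8); ε·ε+αω+βω = 1·0+-4·0+0·1 ≡ 0  ⇒  (a,b)_2 = +1.
v=41: a=41^2·(≡34), b=41^0·(≡24) mod 41; (34|41)=-1, (24|41)=-1; (−1)^{2·0·20}·(-1)^0·(-1)^2 = +1.
v=11: a=11^1·(≡10), b=11^0·(≡7) mod 11; (10|11)=-1, (7|11)=-1; (−1)^{1·0·5}·(-1)^0·(-1)^1 = -1.
v=17: a=17^1·(≡10), b=17^1·(≡14) mod 17; (10|17)=-1, (14|17)=-1; (−1)^{1·1·8}·(-1)^1·(-1)^1 = +1.
v=23: a=23^1·(≡6), b=23^0·(≡3) mod 23; (6|23)=+1, (3|23)=+1; (−1)^{1·0·11}·(+1)^0·(+1)^1 = +1.
v=3: a=3^0·(≡2), b=3^3·(≡1) mod 3; (2|3)=-1, (1|3)=+1; (−1)^{0·3·1}·(-1)^3·(+1)^0 = -1.
v=5: a=5^-1·(≡3), b=5^2·(≡3) mod 5; (3|5)=-1, (3|5)=-1; (−1)^{-1·2·2}·(-1)^2·(-1)^-1 = -1.
v=∞: -279565 < 0 and -663 < 0  ⇒  (a,b)_∞ = -1.
Ram(-279565, -663) = {3, 5, 11, ∞}; no ℚ_3-point on the conic.

[3, 5, 11, inf]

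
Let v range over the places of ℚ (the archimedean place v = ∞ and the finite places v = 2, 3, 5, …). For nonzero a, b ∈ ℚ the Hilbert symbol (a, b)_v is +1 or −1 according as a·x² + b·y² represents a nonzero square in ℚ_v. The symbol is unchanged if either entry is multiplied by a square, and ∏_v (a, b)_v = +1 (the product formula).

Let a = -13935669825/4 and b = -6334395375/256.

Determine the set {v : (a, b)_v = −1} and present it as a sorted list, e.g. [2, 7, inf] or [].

Mod squares: a ≡ -777, b ≡ -42735. Check v ∈ {∞, 2, 3, 5, 7, 11, 37}.
v=∞: -777 < 0 and -42735 < 0  ⇒  (a,b)_∞ = -1.
v=37: a=37^1·(≡9), b=37^1·(≡8) mod 37; (9|37)=+1, (8|37)=-1; (−1)^{1·1·18}·(+1)^1·(-1)^1 = -1.
v=5: a=5^2·(≡3), b=5^3·(≡2) mod 5; (3|5)=-1, (2|5)=-1; (−1)^{2·3·2}·(-1)^3·(-1)^2 = -1.
v=2: v_2(a)=-2, v_2(b)=-8; units ≡ 7, 1 (mod 8); ε·ε+αω+βω = 1·0+-2·0+-8·0 ≡ 0  ⇒  (a,b)_2 = +1.
v=7: a=7^3·(≡4), b=7^3·(≡5) mod 7; (4|7)=+1, (5|7)=-1; (−1)^{3·3·3}·(+1)^3·(-1)^3 = +1.
v=3: a=3^1·(≡2), b=3^1·(≡2) mod 3; (2|3)=-1, (2|3)=-1; (−1)^{1·1·1}·(-1)^1·(-1)^1 = -1.
v=11: a=11^4·(≡4), b=11^3·(≡1) mod 11; (4|11)=+1, (1|11)=+1; (−1)^{4·3·5}·(+1)^3·(+1)^4 = +1.
(-777, -42735 / ℚ) ramifies at {3, 5, 37, ∞}: a division algebra.

[3, 5, 37, inf]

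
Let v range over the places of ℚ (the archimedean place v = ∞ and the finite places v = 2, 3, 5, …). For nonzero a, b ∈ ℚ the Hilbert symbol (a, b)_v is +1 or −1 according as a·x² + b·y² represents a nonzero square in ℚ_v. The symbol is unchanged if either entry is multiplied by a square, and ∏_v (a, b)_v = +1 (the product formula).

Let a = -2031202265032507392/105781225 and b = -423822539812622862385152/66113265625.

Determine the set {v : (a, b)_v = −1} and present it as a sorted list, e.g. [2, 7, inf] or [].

[2, 7, 19, inf]

Mod squares: a ≡ -1653, b ≡ -266133. Check v ∈ {∞, 2, 3, 5, 7, 11, 17, 19, 23, 29}.
v=17: a=17^-2·(≡15), b=17^-2·(≡16) mod 17; (15|17)=+1, (16|17)=+1; (−1)^{-2·-2·8}·(+1)^-2·(+1)^-2 = +1.
v=11: a=11^-4·(≡6), b=11^-4·(≡9) mod 11; (6|11)=-1, (9|11)=+1; (−1)^{-4·-4·5}·(-1)^-4·(+1)^-4 = +1.
v=23: a=23^2·(≡16), b=23^3·(≡17) mod 23; (16|23)=+1, (17|23)=-1; (−1)^{2·3·11}·(+1)^3·(-1)^2 = +1.
v=7: a=7^4·(≡5), b=7^5·(≡5) mod 7; (5|7)=-1, (5|7)=-1; (−1)^{4·5·3}·(-1)^5·(-1)^4 = -1.
v=∞: -1653 < 0 and -266133 < 0  ⇒  (a,b)_∞ = -1.
v=29: a=29^1·(≡5), b=29^1·(≡13) mod 29; (5|29)=+1, (13|29)=+1; (−1)^{1·1·14}·(+1)^1·(+1)^1 = +1.
v=19: a=19^1·(≡8), b=19^1·(≡8) mod 19; (8|19)=-1, (8|19)=-1; (−1)^{1·1·9}·(-1)^1·(-1)^1 = -1.
v=2: v_2(a)=14, v_2(b)=18; units ≡ 3, 3 (mod 8); ε·ε+αω+βω = 1·1+14·1+18·1 ≡ 1  ⇒  (a,b)_2 = -1.
v=5: a=5^-2·(≡2), b=5^-6·(≡2) mod 5; (2|5)=-1, (2|5)=-1; (−1)^{-2·-6·2}·(-1)^-6·(-1)^-2 = +1.
v=3: a=3^11·(≡1), b=3^15·(≡2) mod 3; (1|3)=+1, (2|3)=-1; (−1)^{11·15·1}·(+1)^15·(-1)^11 = +1.
Ram(-1653, -266133) = {2, 7, 19, ∞}; no ℚ_2-point on the conic.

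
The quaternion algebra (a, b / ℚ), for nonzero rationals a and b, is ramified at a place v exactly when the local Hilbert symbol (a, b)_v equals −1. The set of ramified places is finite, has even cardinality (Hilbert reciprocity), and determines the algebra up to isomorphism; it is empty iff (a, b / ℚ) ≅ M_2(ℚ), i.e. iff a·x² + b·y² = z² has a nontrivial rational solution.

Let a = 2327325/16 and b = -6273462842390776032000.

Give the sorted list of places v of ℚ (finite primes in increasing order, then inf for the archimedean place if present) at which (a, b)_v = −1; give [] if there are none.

[3, 5, 13, 31]

Mod squares: a ≡ 93093, b ≡ -155155. Check v ∈ {∞, 2, 3, 5, 7, 11, 13, 31}.
v=11: a=11^1·(≡9), b=11^3·(≡2) mod 11; (9|11)=+1, (2|11)=-1; (−1)^{1·3·5}·(+1)^3·(-1)^1 = +1.
v=∞: 93093 > 0 and -155155 < 0  ⇒  (a,b)_∞ = +1.
v=13: a=13^1·(≡5), b=13^3·(≡10) mod 13; (5|13)=-1, (10|13)=+1; (−1)^{1·3·6}·(-1)^3·(+1)^1 = -1.
v=2: v_2(a)=-4, v_2(b)=8; units ≡ 5, 5 (mod 8); ε·ε+αω+βω = 0·0+-4·1+8·1 ≡ 0  ⇒  (a,b)_2 = +1.
v=31: a=31^1·(≡17), b=31^3·(≡13) mod 31; (17|31)=-1, (13|31)=-1; (−1)^{1·3·15}·(-1)^3·(-1)^1 = -1.
v=7: a=7^1·(≡5), b=7^3·(≡1) mod 7; (5|7)=-1, (1|7)=+1; (−1)^{1·3·3}·(-1)^3·(+1)^1 = +1.
v=3: a=3^1·(≡2), b=3^8·(≡2) mod 3; (2|3)=-1, (2|3)=-1; (−1)^{1·8·1}·(-1)^8·(-1)^1 = -1.
v=5: a=5^2·(≡3), b=5^3·(≡4) mod 5; (3|5)=-1, (4|5)=+1; (−1)^{2·3·2}·(-1)^3·(+1)^2 = -1.
Ram(93093, -155155) = {3, 5, 13, 31}; no ℚ_3-point on the conic.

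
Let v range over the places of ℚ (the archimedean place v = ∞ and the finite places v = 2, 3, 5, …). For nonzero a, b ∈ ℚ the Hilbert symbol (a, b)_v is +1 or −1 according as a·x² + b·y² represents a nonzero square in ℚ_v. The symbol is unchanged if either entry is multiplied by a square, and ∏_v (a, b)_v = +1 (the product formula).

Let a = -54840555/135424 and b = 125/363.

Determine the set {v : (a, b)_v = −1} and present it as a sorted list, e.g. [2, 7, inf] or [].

Mod squares: a ≡ -124355, b ≡ 15. Check v ∈ {∞, 2, 3, 5, 7, 11, 17, 19, 23}.
v=23: a=23^-2·(≡8), b=23^0·(≡21) mod 23; (8|23)=+1, (21|23)=-1; (−1)^{-2·0·11}·(+1)^0·(-1)^-2 = +1.
v=7: a=7^3·(≡1), b=7^0·(≡1) mod 7; (1|7)=+1, (1|7)=+1; (−1)^{3·0·3}·(+1)^0·(+1)^3 = +1.
v=17: a=17^1·(≡11), b=17^0·(≡1) mod 17; (11|17)=-1, (1|17)=+1; (−1)^{1·0·8}·(-1)^0·(+1)^1 = +1.
v=19: a=19^1·(≡14), b=19^0·(≡15) mod 19; (14|19)=-1, (15|19)=-1; (−1)^{1·0·9}·(-1)^0·(-1)^1 = -1.
v=3: a=3^2·(≡1), b=3^-1·(≡2) mod 3; (1|3)=+1, (2|3)=-1; (−1)^{2·-1·1}·(+1)^-1·(-1)^2 = +1.
v=11: a=11^1·(≡1), b=11^-2·(≡5) mod 11; (1|11)=+1, (5|11)=+1; (−1)^{1·-2·5}·(+1)^-2·(+1)^1 = +1.
v=∞: -124355 < 0 and 15 > 0  ⇒  (a,b)_∞ = +1.
v=2: v_2(a)=-8, v_2(b)=0; units ≡ 5, 7 (mod 8); ε·ε+αω+βω = 0·1+-8·0+0·1 ≡ 0  ⇒  (a,b)_2 = +1.
v=5: a=5^1·(≡1), b=5^3·(≡2) mod 5; (1|5)=+1, (2|5)=-1; (−1)^{1·3·2}·(+1)^3·(-1)^1 = -1.
(-124355, 15 / ℚ) ramifies at {5, 19}: a division algebra.

[5, 19]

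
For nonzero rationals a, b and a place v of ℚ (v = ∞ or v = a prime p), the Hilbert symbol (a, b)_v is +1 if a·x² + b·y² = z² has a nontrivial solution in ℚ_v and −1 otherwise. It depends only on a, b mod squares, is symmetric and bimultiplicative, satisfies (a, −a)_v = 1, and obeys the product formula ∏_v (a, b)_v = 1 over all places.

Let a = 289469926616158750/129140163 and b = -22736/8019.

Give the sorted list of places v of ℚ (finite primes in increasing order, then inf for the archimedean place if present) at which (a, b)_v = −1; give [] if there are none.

[3, 11]

(a, b) ≡ (138, -319) mod (ℚ^×)²; places V = {2, 3, 5, 7, 11, 23, 29, ∞}.
(a,b)_5: α=4, u≡3; β=0, v≡1 (mod 5); (3|5)=-1, (1|5)=+1; sign (−1)^0·-1^0·+1^4 = +1.
(a,b)_11: α=2, u≡2; β=-1, v≡4 (mod 11); (2|11)=-1, (4|11)=+1; sign (−1)^0·-1^-1·+1^2 = -1.
(a,b)_2: α=1, β=4; u≡5, v≡1 (mod 8); ε(u)ε(v)=0·0, αω(v)=1·0, βω(u)=4·1; sum ≡ 0  ⇒  +1.
(a,b)_29: α=4, u≡6; β=1, v≡27 (mod 29); (6|29)=+1, (27|29)=-1; sign (−1)^0·+1^1·-1^4 = +1.
(a,b)_7: α=6, u≡6; β=2, v≡3 (mod 7); (6|7)=-1, (3|7)=-1; sign (−1)^0·-1^2·-1^6 = +1.
(a,b)_23: α=1, u≡4; β=0, v≡13 (mod 23); (4|23)=+1, (13|23)=+1; sign (−1)^0·+1^0·+1^1 = +1.
(a,b)_∞: sgn(138)=+, sgn(-319)=−, so +1.
(a,b)_3: α=-17, u≡1; β=-6, v≡2 (mod 3); (1|3)=+1, (2|3)=-1; sign (−1)^0·+1^-6·-1^-17 = -1.
Ram(138, -319) = {3, 11}; no ℚ_3-point on the conic.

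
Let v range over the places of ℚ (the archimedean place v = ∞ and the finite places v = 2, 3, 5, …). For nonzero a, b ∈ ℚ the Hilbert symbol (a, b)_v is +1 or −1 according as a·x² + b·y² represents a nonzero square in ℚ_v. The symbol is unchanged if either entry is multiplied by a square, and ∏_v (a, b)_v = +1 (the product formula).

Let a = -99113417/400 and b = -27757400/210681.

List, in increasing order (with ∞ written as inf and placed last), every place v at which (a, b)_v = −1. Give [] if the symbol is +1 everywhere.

Mod squares: a ≡ -342953, b ≡ -2294. Check v ∈ {∞, 2, 3, 5, 11, 13, 17, 23, 31, 37}.
v=5: a=5^-2·(≡3), b=5^2·(≡4) mod 5; (3|5)=-1, (4|5)=+1; (−1)^{-2·2·2}·(-1)^2·(+1)^-2 = +1.
v=17: a=17^2·(≡10), b=17^-2·(≡2) mod 17; (10|17)=-1, (2|17)=+1; (−1)^{2·-2·8}·(-1)^-2·(+1)^2 = +1.
v=37: a=37^1·(≡18), b=37^1·(≡4) mod 37; (18|37)=-1, (4|37)=+1; (−1)^{1·1·18}·(-1)^1·(+1)^1 = -1.
v=11: a=11^0·(≡1), b=11^2·(≡3) mod 11; (1|11)=+1, (3|11)=+1; (−1)^{0·2·5}·(+1)^2·(+1)^0 = +1.
v=13: a=13^1·(≡4), b=13^0·(≡6) mod 13; (4|13)=+1, (6|13)=-1; (−1)^{1·0·6}·(+1)^0·(-1)^1 = -1.
v=∞: -342953 < 0 and -2294 < 0  ⇒  (a,b)_∞ = -1.
v=2: v_2(a)=-4, v_2(b)=3; units ≡ 7, 5 (mod 8); ε·ε+αω+βω = 1·0+-4·1+3·0 ≡ 0  ⇒  (a,b)_2 = +1.
v=31: a=31^1·(≡28), b=31^1·(≡7) mod 31; (28|31)=+1, (7|31)=+1; (−1)^{1·1·15}·(+1)^1·(+1)^1 = -1.
v=3: a=3^0·(≡1), b=3^-6·(≡1) mod 3; (1|3)=+1, (1|3)=+1; (−1)^{0·-6·1}·(+1)^-6·(+1)^0 = +1.
v=23: a=23^1·(≡18), b=23^0·(≡12) mod 23; (18|23)=+1, (12|23)=+1; (−1)^{1·0·11}·(+1)^0·(+1)^1 = +1.
Ram(-342953, -2294) = {13, 31, 37, ∞}; no ℚ_13-point on the conic.

[13, 31, 37, inf]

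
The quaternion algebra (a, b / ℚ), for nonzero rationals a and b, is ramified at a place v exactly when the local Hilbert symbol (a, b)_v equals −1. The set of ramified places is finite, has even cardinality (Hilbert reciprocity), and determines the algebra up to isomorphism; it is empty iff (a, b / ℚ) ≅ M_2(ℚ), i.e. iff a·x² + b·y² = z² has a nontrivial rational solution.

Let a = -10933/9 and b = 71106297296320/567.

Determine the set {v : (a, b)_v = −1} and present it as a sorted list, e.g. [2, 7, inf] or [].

Mod squares: a ≡ -13, b ≡ 385. Check v ∈ {∞, 2, 3, 5, 7, 11, 13, 29}.
v=∞: -13 < 0 and 385 > 0  ⇒  (a,b)_∞ = +1.
v=29: a=29^2·(≡5), b=29^4·(≡19) mod 29; (5|29)=+1, (19|29)=-1; (−1)^{2·4·14}·(+1)^4·(-1)^2 = +1.
v=3: a=3^-2·(≡2), b=3^-4·(≡1) mod 3; (2|3)=-1, (1|3)=+1; (−1)^{-2·-4·1}·(-1)^-4·(+1)^-2 = +1.
v=11: a=11^0·(≡5), b=11^1·(≡8) mod 11; (5|11)=+1, (8|11)=-1; (−1)^{0·1·5}·(+1)^1·(-1)^0 = +1.
v=13: a=13^1·(≡12), b=13^4·(≡7) mod 13; (12|13)=+1, (7|13)=-1; (−1)^{1·4·6}·(+1)^4·(-1)^1 = -1.
v=5: a=5^0·(≡3), b=5^1·(≡2) mod 5; (3|5)=-1, (2|5)=-1; (−1)^{0·1·2}·(-1)^1·(-1)^0 = -1.
v=2: v_2(a)=0, v_2(b)=6; units ≡ 3, 1 (mod 8); ε·ε+αω+βω = 1·0+0·0+6·1 ≡ 0  ⇒  (a,b)_2 = +1.
v=7: a=7^0·(≡4), b=7^-1·(≡5) mod 7; (4|7)=+1, (5|7)=-1; (−1)^{0·-1·3}·(+1)^-1·(-1)^0 = +1.
|Ram(-13, 385)| = 2, even; anisotropic at {5, 13}.

[5, 13]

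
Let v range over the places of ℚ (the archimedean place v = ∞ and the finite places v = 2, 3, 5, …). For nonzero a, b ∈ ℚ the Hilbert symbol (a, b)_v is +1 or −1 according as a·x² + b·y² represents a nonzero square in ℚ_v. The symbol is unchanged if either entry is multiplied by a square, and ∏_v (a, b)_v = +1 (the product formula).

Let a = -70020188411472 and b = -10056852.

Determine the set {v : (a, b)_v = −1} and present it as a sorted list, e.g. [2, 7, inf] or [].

Mod squares: a ≡ -13, b ≡ -1653. Check v ∈ {∞, 2, 3, 13, 19, 29}.
v=13: a=13^3·(≡1), b=13^2·(≡6) mod 13; (1|13)=+1, (6|13)=-1; (−1)^{3·2·6}·(+1)^2·(-1)^3 = -1.
v=3: a=3^8·(≡2), b=3^3·(≡1) mod 3; (2|3)=-1, (1|3)=+1; (−1)^{8·3·1}·(-1)^3·(+1)^8 = -1.
v=29: a=29^2·(≡13), b=29^1·(≡23) mod 29; (13|29)=+1, (23|29)=+1; (−1)^{2·1·14}·(+1)^1·(+1)^2 = +1.
v=2: v_2(a)=4, v_2(b)=2; units ≡ 3, 3 (mod 8); ε·ε+αω+βω = 1·1+4·1+2·1 ≡ 1  ⇒  (a,b)_2 = -1.
v=∞: -13 < 0 and -1653 < 0  ⇒  (a,b)_∞ = -1.
v=19: a=19^2·(≡16), b=19^1·(≡13) mod 19; (16|19)=+1, (13|19)=-1; (−1)^{2·1·9}·(+1)^1·(-1)^2 = +1.
|Ram(-13, -1653)| = 4, even; anisotropic at {2, 3, 13, ∞}.

[2, 3, 13, inf]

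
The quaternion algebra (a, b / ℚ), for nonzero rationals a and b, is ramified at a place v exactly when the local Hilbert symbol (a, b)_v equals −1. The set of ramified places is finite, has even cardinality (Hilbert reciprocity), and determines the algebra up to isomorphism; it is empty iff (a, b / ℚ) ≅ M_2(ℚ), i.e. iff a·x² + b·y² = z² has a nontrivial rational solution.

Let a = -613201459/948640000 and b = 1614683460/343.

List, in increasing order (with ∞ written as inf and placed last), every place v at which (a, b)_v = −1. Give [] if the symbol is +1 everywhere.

(a, b) ≡ (-19, 57855) mod (ℚ^×)²; places V = {2, 3, 5, 7, 11, 13, 17, 19, 23, 29, ∞}.
(a,b)_11: α=-2, u≡3; β=0, v≡8 (mod 11); (3|11)=+1, (8|11)=-1; sign (−1)^0·+1^0·-1^-2 = +1.
(a,b)_29: α=0, u≡8; β=1, v≡20 (mod 29); (8|29)=-1, (20|29)=+1; sign (−1)^0·-1^1·+1^0 = -1.
(a,b)_17: α=0, u≡1; β=2, v≡13 (mod 17); (1|17)=+1, (13|17)=+1; sign (−1)^0·+1^2·+1^0 = +1.
(a,b)_13: α=2, u≡5; β=2, v≡11 (mod 13); (5|13)=-1, (11|13)=-1; sign (−1)^0·-1^2·-1^2 = +1.
(a,b)_5: α=-4, u≡4; β=1, v≡4 (mod 5); (4|5)=+1, (4|5)=+1; sign (−1)^0·+1^1·+1^-4 = +1.
(a,b)_∞: sgn(-19)=−, sgn(57855)=+, so +1.
(a,b)_19: α=3, u≡13; β=1, v≡7 (mod 19); (13|19)=-1, (7|19)=+1; sign (−1)^1·-1^1·+1^3 = +1.
(a,b)_3: α=0, u≡2; β=1, v≡1 (mod 3); (2|3)=-1, (1|3)=+1; sign (−1)^0·-1^1·+1^0 = -1.
(a,b)_7: α=-2, u≡2; β=-3, v≡5 (mod 7); (2|7)=+1, (5|7)=-1; sign (−1)^0·+1^-3·-1^-2 = +1.
(a,b)_2: α=-8, β=2; u≡5, v≡7 (mod 8); ε(u)ε(v)=0·1, αω(v)=-8·0, βω(u)=2·1; sum ≡ 0  ⇒  +1.
(a,b)_23: α=2, u≡16; β=0, v≡15 (mod 23); (16|23)=+1, (15|23)=-1; sign (−1)^0·+1^0·-1^2 = +1.
|Ram(-19, 57855)| = 2, even; anisotropic at {3, 29}.

[3, 29]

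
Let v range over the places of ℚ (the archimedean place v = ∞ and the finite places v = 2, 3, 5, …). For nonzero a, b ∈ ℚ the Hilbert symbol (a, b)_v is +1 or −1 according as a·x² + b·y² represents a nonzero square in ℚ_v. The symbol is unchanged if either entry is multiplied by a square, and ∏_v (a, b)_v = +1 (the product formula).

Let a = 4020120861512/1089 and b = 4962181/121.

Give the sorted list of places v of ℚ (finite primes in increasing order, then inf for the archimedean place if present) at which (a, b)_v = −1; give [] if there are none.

Mod squares: a ≡ 2, b ≡ 101269. Check v ∈ {∞, 2, 3, 7, 11, 17, 23, 37}.
v=23: a=23^2·(≡1), b=23^1·(≡5) mod 23; (1|23)=+1, (5|23)=-1; (−1)^{2·1·11}·(+1)^1·(-1)^2 = +1.
v=∞: 2 > 0 and 101269 > 0  ⇒  (a,b)_∞ = +1.
v=37: a=37^2·(≡6), b=37^1·(≡21) mod 37; (6|37)=-1, (21|37)=+1; (−1)^{2·1·18}·(-1)^1·(+1)^2 = -1.
v=11: a=11^-2·(≡7), b=11^-2·(≡4) mod 11; (7|11)=-1, (4|11)=+1; (−1)^{-2·-2·5}·(-1)^-2·(+1)^-2 = +1.
v=7: a=7^4·(≡1), b=7^3·(≡6) mod 7; (1|7)=+1, (6|7)=-1; (−1)^{4·3·3}·(+1)^3·(-1)^4 = +1.
v=17: a=17^2·(≡15), b=17^1·(≡10) mod 17; (15|17)=+1, (10|17)=-1; (−1)^{2·1·8}·(+1)^1·(-1)^2 = +1.
v=3: a=3^-2·(≡2), b=3^0·(≡1) mod 3; (2|3)=-1, (1|3)=+1; (−1)^{-2·0·1}·(-1)^0·(+1)^-2 = +1.
v=2: v_2(a)=3, v_2(b)=0; units ≡ 1, 5 (mod 8); ε·ε+αω+βω = 0·0+3·1+0·0 ≡ 1  ⇒  (a,b)_2 = -1.
(2, 101269 / ℚ) ramifies at {2, 37}: a division algebra.

[2, 37]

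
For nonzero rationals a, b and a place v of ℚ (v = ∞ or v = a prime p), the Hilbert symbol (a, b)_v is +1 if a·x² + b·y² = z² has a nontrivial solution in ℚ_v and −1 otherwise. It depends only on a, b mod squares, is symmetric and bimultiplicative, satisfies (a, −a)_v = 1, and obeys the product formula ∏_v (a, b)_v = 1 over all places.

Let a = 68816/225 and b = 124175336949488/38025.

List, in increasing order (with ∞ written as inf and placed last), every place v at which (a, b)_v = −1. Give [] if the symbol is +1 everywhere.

[17, 23]

(a, b) ≡ (4301, 419543) mod (ℚ^×)²; places V = {2, 3, 5, 11, 13, 17, 23, 29, 37, ∞}.
(a,b)_3: α=-2, u≡2; β=-2, v≡2 (mod 3); (2|3)=-1, (2|3)=-1; sign (−1)^0·-1^-2·-1^-2 = +1.
(a,b)_∞: sgn(4301)=+, sgn(419543)=+, so +1.
(a,b)_23: α=1, u≡18; β=3, v≡2 (mod 23); (18|23)=+1, (2|23)=+1; sign (−1)^1·+1^3·+1^1 = -1.
(a,b)_13: α=0, u≡5; β=-2, v≡8 (mod 13); (5|13)=-1, (8|13)=-1; sign (−1)^0·-1^-2·-1^0 = +1.
(a,b)_17: α=1, u≡9; β=3, v≡12 (mod 17); (9|17)=+1, (12|17)=-1; sign (−1)^0·+1^3·-1^1 = -1.
(a,b)_5: α=-2, u≡4; β=-2, v≡3 (mod 5); (4|5)=+1, (3|5)=-1; sign (−1)^0·+1^-2·-1^-2 = +1.
(a,b)_29: α=0, u≡25; β=1, v≡6 (mod 29); (25|29)=+1, (6|29)=+1; sign (−1)^0·+1^1·+1^0 = +1.
(a,b)_2: α=4, β=4; u≡5, v≡7 (mod 8); ε(u)ε(v)=0·1, αω(v)=4·0, βω(u)=4·1; sum ≡ 0  ⇒  +1.
(a,b)_11: α=1, u≡6; β=2, v≡5 (mod 11); (6|11)=-1, (5|11)=+1; sign (−1)^0·-1^2·+1^1 = +1.
(a,b)_37: α=0, u≡11; β=1, v≡22 (mod 37); (11|37)=+1, (22|37)=-1; sign (−1)^0·+1^1·-1^0 = +1.
|Ram(4301, 419543)| = 2, even; anisotropic at {17, 23}.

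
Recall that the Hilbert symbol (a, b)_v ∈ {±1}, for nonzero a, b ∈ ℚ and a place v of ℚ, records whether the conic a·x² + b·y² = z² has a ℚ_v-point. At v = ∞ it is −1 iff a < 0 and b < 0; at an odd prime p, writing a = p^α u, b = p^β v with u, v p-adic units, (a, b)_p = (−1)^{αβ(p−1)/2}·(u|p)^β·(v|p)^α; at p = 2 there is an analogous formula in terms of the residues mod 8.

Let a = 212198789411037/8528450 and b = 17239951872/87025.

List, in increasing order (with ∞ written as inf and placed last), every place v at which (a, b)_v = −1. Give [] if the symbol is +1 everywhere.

Mod squares: a ≡ 25194, b ≡ 92378. Check v ∈ {∞, 2, 3, 5, 7, 11, 13, 17, 19, 23, 59}.
v=17: a=17^1·(≡6), b=17^1·(≡6) mod 17; (6|17)=-1, (6|17)=-1; (−1)^{1·1·8}·(-1)^1·(-1)^1 = +1.
v=23: a=23^2·(≡3), b=23^0·(≡7) mod 23; (3|23)=+1, (7|23)=-1; (−1)^{2·0·11}·(+1)^0·(-1)^2 = +1.
v=59: a=59^-2·(≡1), b=59^-2·(≡38) mod 59; (1|59)=+1, (38|59)=-1; (−1)^{-2·-2·29}·(+1)^-2·(-1)^-2 = +1.
v=13: a=13^1·(≡3), b=13^1·(≡11) mod 13; (3|13)=+1, (11|13)=-1; (−1)^{1·1·6}·(+1)^1·(-1)^1 = -1.
v=19: a=19^3·(≡12), b=19^1·(≡9) mod 19; (12|19)=-1, (9|19)=+1; (−1)^{3·1·9}·(-1)^1·(+1)^3 = +1.
v=5: a=5^-2·(≡4), b=5^-2·(≡2) mod 5; (4|5)=+1, (2|5)=-1; (−1)^{-2·-2·2}·(+1)^-2·(-1)^-2 = +1.
v=3: a=3^7·(≡1), b=3^6·(≡2) mod 3; (1|3)=+1, (2|3)=-1; (−1)^{7·6·1}·(+1)^6·(-1)^7 = -1.
v=2: v_2(a)=-1, v_2(b)=9; units ≡ 5, 5 (mod 8); ε·ε+αω+βω = 0·0+-1·1+9·1 ≡ 0  ⇒  (a,b)_2 = +1.
v=7: a=7^-2·(≡1), b=7^0·(≡3) mod 7; (1|7)=+1, (3|7)=-1; (−1)^{-2·0·3}·(+1)^0·(-1)^-2 = +1.
v=11: a=11^2·(≡3), b=11^1·(≡3) mod 11; (3|11)=+1, (3|11)=+1; (−1)^{2·1·5}·(+1)^1·(+1)^2 = +1.
v=∞: 25194 > 0 and 92378 > 0  ⇒  (a,b)_∞ = +1.
Ram(25194, 92378) = {3, 13}; no ℚ_3-point on the conic.

[3, 13]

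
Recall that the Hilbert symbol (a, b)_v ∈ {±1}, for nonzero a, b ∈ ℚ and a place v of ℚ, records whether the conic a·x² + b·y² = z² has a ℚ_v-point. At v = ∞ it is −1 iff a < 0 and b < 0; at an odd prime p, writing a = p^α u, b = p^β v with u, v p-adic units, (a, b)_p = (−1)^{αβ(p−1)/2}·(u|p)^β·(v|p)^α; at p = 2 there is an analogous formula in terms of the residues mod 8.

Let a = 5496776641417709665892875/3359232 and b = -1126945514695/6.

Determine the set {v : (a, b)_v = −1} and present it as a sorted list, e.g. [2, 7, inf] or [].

(a, b) ≡ (1430, -330) mod (ℚ^×)²; places V = {2, 3, 5, 7, 11, 13, 37, 43, ∞}.
(a,b)_3: α=-8, u≡2; β=-1, v≡1 (mod 3); (2|3)=-1, (1|3)=+1; sign (−1)^0·-1^-1·+1^-8 = -1.
(a,b)_11: α=7, u≡9; β=5, v≡3 (mod 11); (9|11)=+1, (3|11)=+1; sign (−1)^1·+1^5·+1^7 = -1.
(a,b)_43: α=2, u≡4; β=0, v≡11 (mod 43); (4|43)=+1, (11|43)=+1; sign (−1)^0·+1^0·+1^2 = +1.
(a,b)_5: α=3, u≡4; β=1, v≡1 (mod 5); (4|5)=+1, (1|5)=+1; sign (−1)^0·+1^1·+1^3 = +1.
(a,b)_7: α=4, u≡1; β=2, v≡3 (mod 7); (1|7)=+1, (3|7)=-1; sign (−1)^0·+1^2·-1^4 = +1.
(a,b)_∞: sgn(1430)=+, sgn(-330)=−, so +1.
(a,b)_37: α=2, u≡13; β=0, v≡33 (mod 37); (13|37)=-1, (33|37)=+1; sign (−1)^0·-1^0·+1^2 = +1.
(a,b)_13: α=5, u≡2; β=4, v≡11 (mod 13); (2|13)=-1, (11|13)=-1; sign (−1)^0·-1^4·-1^5 = -1.
(a,b)_2: α=-9, β=-1; u≡3, v≡3 (mod 8); ε(u)ε(v)=1·1, αω(v)=-9·1, βω(u)=-1·1; sum ≡ 1  ⇒  -1.
|Ram(1430, -330)| = 4, even; anisotropic at {2, 3, 11, 13}.

[2, 3, 11, 13]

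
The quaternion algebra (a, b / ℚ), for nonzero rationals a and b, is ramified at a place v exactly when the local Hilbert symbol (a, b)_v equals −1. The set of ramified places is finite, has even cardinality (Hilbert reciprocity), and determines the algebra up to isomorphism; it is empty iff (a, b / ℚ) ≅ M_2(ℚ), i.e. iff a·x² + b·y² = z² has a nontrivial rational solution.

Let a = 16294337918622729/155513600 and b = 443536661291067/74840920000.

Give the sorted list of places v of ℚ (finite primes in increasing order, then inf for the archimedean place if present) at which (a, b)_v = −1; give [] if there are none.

Mod squares: a ≡ 11, b ≡ 2261. Check v ∈ {∞, 2, 3, 5, 7, 11, 17, 19, 23, 37, 41, 47}.
v=19: a=19^2·(≡7), b=19^1·(≡16) mod 19; (7|19)=+1, (16|19)=+1; (−1)^{2·1·9}·(+1)^1·(+1)^2 = +1.
v=5: a=5^-2·(≡1), b=5^-4·(≡1) mod 5; (1|5)=+1, (1|5)=+1; (−1)^{-2·-4·2}·(+1)^-4·(+1)^-2 = +1.
v=47: a=47^-2·(≡22), b=47^-2·(≡23) mod 47; (22|47)=-1, (23|47)=-1; (−1)^{-2·-2·23}·(-1)^-2·(-1)^-2 = +1.
v=7: a=7^2·(≡1), b=7^-1·(≡4) mod 7; (1|7)=+1, (4|7)=+1; (−1)^{2·-1·3}·(+1)^-1·(+1)^2 = +1.
v=3: a=3^8·(≡2), b=3^8·(≡2) mod 3; (2|3)=-1, (2|3)=-1; (−1)^{8·8·1}·(-1)^8·(-1)^8 = +1.
v=17: a=17^4·(≡11), b=17^3·(≡12) mod 17; (11|17)=-1, (12|17)=-1; (−1)^{4·3·8}·(-1)^3·(-1)^4 = -1.
v=41: a=41^2·(≡28), b=41^0·(≡17) mod 41; (28|41)=-1, (17|41)=-1; (−1)^{2·0·20}·(-1)^0·(-1)^2 = +1.
v=2: v_2(a)=-8, v_2(b)=-6; units ≡ 3, 5 (mod 8); ε·ε+αω+βω = 1·0+-8·1+-6·1 ≡ 0  ⇒  (a,b)_2 = +1.
v=37: a=37^0·(≡3), b=37^2·(≡33) mod 37; (3|37)=+1, (33|37)=+1; (−1)^{0·2·18}·(+1)^2·(+1)^0 = +1.
v=∞: 11 > 0 and 2261 > 0  ⇒  (a,b)_∞ = +1.
v=11: a=11^-1·(≡5), b=11^-2·(≡8) mod 11; (5|11)=+1, (8|11)=-1; (−1)^{-1·-2·5}·(+1)^-2·(-1)^-1 = -1.
v=23: a=23^0·(≡5), b=23^2·(≡14) mod 23; (5|23)=-1, (14|23)=-1; (−1)^{0·2·11}·(-1)^2·(-1)^0 = +1.
(11, 2261 / ℚ) ramifies at {11, 17}: a division algebra.

[11, 17]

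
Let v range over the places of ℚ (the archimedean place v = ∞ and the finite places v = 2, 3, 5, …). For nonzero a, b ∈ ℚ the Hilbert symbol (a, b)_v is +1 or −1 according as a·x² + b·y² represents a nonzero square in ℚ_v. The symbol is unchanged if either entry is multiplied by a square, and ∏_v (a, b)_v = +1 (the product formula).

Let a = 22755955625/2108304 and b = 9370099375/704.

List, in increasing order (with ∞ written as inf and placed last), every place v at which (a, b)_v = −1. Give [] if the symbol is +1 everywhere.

Mod squares: a ≡ 215441, b ≡ 975821. Check v ∈ {∞, 2, 3, 5, 7, 11, 13, 17, 19, 23, 29}.
v=19: a=19^1·(≡14), b=19^1·(≡18) mod 19; (14|19)=-1, (18|19)=-1; (−1)^{1·1·9}·(-1)^1·(-1)^1 = -1.
v=11: a=11^-4·(≡7), b=11^-1·(≡6) mod 11; (7|11)=-1, (6|11)=-1; (−1)^{-4·-1·5}·(-1)^-1·(-1)^-4 = -1.
v=3: a=3^-2·(≡2), b=3^0·(≡2) mod 3; (2|3)=-1, (2|3)=-1; (−1)^{-2·0·1}·(-1)^0·(-1)^-2 = +1.
v=7: a=7^0·(≡2), b=7^1·(≡5) mod 7; (2|7)=+1, (5|7)=-1; (−1)^{0·1·3}·(+1)^1·(-1)^0 = +1.
v=13: a=13^2·(≡6), b=13^2·(≡6) mod 13; (6|13)=-1, (6|13)=-1; (−1)^{2·2·6}·(-1)^2·(-1)^2 = +1.
v=∞: 215441 > 0 and 975821 > 0  ⇒  (a,b)_∞ = +1.
v=29: a=29^1·(≡16), b=29^1·(≡5) mod 29; (16|29)=+1, (5|29)=+1; (−1)^{1·1·14}·(+1)^1·(+1)^1 = +1.
v=17: a=17^1·(≡1), b=17^0·(≡15) mod 17; (1|17)=+1, (15|17)=+1; (−1)^{1·0·8}·(+1)^0·(+1)^1 = +1.
v=23: a=23^1·(≡6), b=23^1·(≡7) mod 23; (6|23)=+1, (7|23)=-1; (−1)^{1·1·11}·(+1)^1·(-1)^1 = +1.
v=5: a=5^4·(≡1), b=5^4·(≡1) mod 5; (1|5)=+1, (1|5)=+1; (−1)^{4·4·2}·(+1)^4·(+1)^4 = +1.
v=2: v_2(a)=-4, v_2(b)=-6; units ≡ 1, 5 (mod 8); ε·ε+αω+βω = 0·0+-4·1+-6·0 ≡ 0  ⇒  (a,b)_2 = +1.
Ram(215441, 975821) = {11, 19}; no ℚ_11-point on the conic.

[11, 19]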